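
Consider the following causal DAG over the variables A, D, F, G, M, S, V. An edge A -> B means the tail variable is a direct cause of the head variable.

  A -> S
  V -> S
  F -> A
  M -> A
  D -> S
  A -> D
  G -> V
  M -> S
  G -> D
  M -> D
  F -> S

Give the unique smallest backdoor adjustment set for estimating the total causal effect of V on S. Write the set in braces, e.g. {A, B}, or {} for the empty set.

{G}

Variables eligible for adjustment (non-descendants of V, excluding V and S): {A, D, F, G, M}.
Backdoor paths from V to S:
  P1: V <- G -> D <- M -> A <- F -> S
  P2: V <- G -> D <- M -> A -> S
  P3: V <- G -> D <- M -> S
  P4: V <- G -> D <- A <- M -> S
  P5: V <- G -> D <- A <- F -> S
  P6: V <- G -> D <- A -> S
  P7: V <- G -> D -> S
The empty set is not sufficient: P7 (V <- G -> D -> S) has no collider blocking it and no conditioned non-collider, so it is open.
Try {G}:
  P1: blocked at fork node G ∈ conditioning set.
  P2: blocked at fork node G ∈ conditioning set.
  P3: blocked at fork node G ∈ conditioning set.
  P4: blocked at fork node G ∈ conditioning set.
  P5: blocked at fork node G ∈ conditioning set.
  P6: blocked at fork node G ∈ conditioning set.
  P7: blocked at fork node G ∈ conditioning set.
{G} contains no descendant of V and blocks every backdoor path.
No other singleton works — e.g. {M} leaves P7 open — so {G} is the unique smallest valid adjustment set.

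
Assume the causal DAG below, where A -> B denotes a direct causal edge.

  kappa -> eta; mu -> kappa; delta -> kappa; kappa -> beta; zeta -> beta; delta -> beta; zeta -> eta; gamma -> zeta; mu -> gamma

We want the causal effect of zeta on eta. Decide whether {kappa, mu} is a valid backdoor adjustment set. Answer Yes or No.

Backdoor paths from zeta to eta (paths whose first edge points into zeta):
  P1: zeta <- gamma <- mu -> kappa -> eta
Condition 1 (no descendant of zeta in the set): holds — descendants of zeta are {beta, eta}; none are in {kappa, mu}.
Condition 2 (every backdoor path blocked by {kappa, mu}):
  P1: blocked at fork node mu ∈ conditioning set.
{kappa, mu} satisfies the backdoor criterion.

Yes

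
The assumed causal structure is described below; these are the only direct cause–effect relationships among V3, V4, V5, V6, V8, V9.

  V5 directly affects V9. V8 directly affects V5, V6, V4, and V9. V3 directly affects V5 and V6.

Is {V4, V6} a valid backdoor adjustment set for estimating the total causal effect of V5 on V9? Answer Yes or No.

No

Backdoor paths from V5 to V9 (paths whose first edge points into V5):
  P1: V5 <- V3 -> V6 <- V8 -> V9
  P2: V5 <- V8 -> V9
Condition 1 (no descendant of V5 in the set): holds — descendants of V5 are {V9}; none are in {V4, V6}.
Condition 2 (every backdoor path blocked by {V4, V6}):
  P1: open — collider(s) V6 are conditioned on (or have a conditioned descendant) and no non-collider on the path is in the set.
  P2: open — no interior node is in the conditioning set.
{V4, V6} does not satisfy the backdoor criterion.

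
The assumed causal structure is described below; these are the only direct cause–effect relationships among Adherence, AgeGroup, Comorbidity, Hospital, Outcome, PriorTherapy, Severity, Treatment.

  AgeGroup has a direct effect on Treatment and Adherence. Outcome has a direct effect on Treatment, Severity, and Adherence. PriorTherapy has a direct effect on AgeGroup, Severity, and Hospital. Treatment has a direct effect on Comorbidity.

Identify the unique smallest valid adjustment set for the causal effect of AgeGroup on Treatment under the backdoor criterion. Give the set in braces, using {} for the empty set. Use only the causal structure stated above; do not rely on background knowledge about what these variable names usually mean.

{}

Variables eligible for adjustment (non-descendants of AgeGroup, excluding AgeGroup and Treatment): {Hospital, Outcome, PriorTherapy, Severity}.
Backdoor paths from AgeGroup to Treatment:
  P1: AgeGroup <- PriorTherapy -> Severity <- Outcome -> Treatment
Each backdoor path contains an unconditioned collider, so every path is already blocked with the empty conditioning set:
  P1: blocked at collider Severity (neither it nor any descendant is in the conditioning set).
The empty set is therefore the unique smallest valid set.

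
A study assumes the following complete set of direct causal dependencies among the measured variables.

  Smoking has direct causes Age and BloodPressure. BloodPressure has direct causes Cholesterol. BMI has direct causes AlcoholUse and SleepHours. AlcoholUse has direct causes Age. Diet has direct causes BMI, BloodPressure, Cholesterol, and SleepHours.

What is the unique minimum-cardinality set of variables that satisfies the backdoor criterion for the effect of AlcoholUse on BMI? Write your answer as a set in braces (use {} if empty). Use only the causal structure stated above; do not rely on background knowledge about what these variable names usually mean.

Variables eligible for adjustment (non-descendants of AlcoholUse, excluding AlcoholUse and BMI): {Age, BloodPressure, Cholesterol, SleepHours, Smoking}.
Backdoor paths from AlcoholUse to BMI:
  P1: AlcoholUse <- Age -> Smoking <- BloodPressure <- Cholesterol -> Diet <- SleepHours -> BMI
  P2: AlcoholUse <- Age -> Smoking <- BloodPressure <- Cholesterol -> Diet <- BMI
  P3: AlcoholUse <- Age -> Smoking <- BloodPressure -> Diet <- SleepHours -> BMI
  P4: AlcoholUse <- Age -> Smoking <- BloodPressure -> Diet <- BMI
Each backdoor path contains an unconditioned collider, so every path is already blocked with the empty conditioning set:
  P1: blocked at collider Smoking (neither it nor any descendant is in the conditioning set).
  P2: blocked at collider Smoking (neither it nor any descendant is in the conditioning set).
  P3: blocked at collider Smoking (neither it nor any descendant is in the conditioning set).
  P4: blocked at collider Smoking (neither it nor any descendant is in the conditioning set).
The empty set is therefore the unique smallest valid set.

{}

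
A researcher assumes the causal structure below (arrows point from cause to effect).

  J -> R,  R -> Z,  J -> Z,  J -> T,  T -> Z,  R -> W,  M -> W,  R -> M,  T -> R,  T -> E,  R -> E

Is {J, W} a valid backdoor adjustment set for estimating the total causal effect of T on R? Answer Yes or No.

Backdoor paths from T to R (paths whose first edge points into T):
  P1: T <- J -> R
  P2: T <- J -> Z <- R
Condition 1 (no descendant of T in the set): FAILS — W is a descendant of T.
Condition 2 (every backdoor path blocked by {J, W}):
  P1: blocked at fork node J ∈ conditioning set.
  P2: blocked at fork node J ∈ conditioning set.
{J, W} does not satisfy the backdoor criterion.

No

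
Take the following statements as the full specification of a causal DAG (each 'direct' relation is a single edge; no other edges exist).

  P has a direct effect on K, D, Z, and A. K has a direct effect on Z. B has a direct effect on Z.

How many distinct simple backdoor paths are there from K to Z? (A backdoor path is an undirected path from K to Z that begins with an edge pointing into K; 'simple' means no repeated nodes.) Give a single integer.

1

A backdoor path from K to Z is any simple undirected path whose first edge points into K (i.e. leaves K via a parent).
Parents of K: {P}.
Enumerating:
  P1: K <- P -> Z
That exhausts the simple backdoor paths. Count: 1.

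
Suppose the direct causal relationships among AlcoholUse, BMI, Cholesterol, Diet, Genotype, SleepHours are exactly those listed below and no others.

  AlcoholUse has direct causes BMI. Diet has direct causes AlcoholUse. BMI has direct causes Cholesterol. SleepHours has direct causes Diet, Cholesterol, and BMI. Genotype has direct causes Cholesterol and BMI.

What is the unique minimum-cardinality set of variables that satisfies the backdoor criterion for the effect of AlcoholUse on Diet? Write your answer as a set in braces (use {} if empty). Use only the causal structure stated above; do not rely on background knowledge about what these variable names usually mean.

{}

Variables eligible for adjustment (non-descendants of AlcoholUse, excluding AlcoholUse and Diet): {BMI, Cholesterol, Genotype}.
Backdoor paths from AlcoholUse to Diet:
  P1: AlcoholUse <- BMI <- Cholesterol -> SleepHours <- Diet
  P2: AlcoholUse <- BMI -> Genotype <- Cholesterol -> SleepHours <- Diet
  P3: AlcoholUse <- BMI -> SleepHours <- Diet
Each backdoor path contains an unconditioned collider, so every path is already blocked with the empty conditioning set:
  P1: blocked at collider SleepHours (neither it nor any descendant is in the conditioning set).
  P2: blocked at collider Genotype (neither it nor any descendant is in the conditioning set).
  P3: blocked at collider SleepHours (neither it nor any descendant is in the conditioning set).
The empty set is therefore the unique smallest valid set.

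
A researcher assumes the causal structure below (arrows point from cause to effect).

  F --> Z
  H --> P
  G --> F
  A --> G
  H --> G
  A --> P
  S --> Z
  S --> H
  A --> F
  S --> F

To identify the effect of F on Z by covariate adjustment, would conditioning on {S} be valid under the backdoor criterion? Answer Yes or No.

Backdoor paths from F to Z (paths whose first edge points into F):
  P1: F <- S -> Z
  P2: F <- A -> G <- H <- S -> Z
  P3: F <- A -> P <- H <- S -> Z
  P4: F <- G <- H <- S -> Z
  P5: F <- G <- A -> P <- H <- S -> Z
Condition 1 (no descendant of F in the set): holds — descendants of F are {Z}; none are in {S}.
Condition 2 (every backdoor path blocked by {S}):
  P1: blocked at fork node S ∈ conditioning set.
  P2: blocked at collider G (neither it nor any descendant is in the conditioning set).
  P3: blocked at collider P (neither it nor any descendant is in the conditioning set).
  P4: blocked at fork node S ∈ conditioning set.
  P5: blocked at collider P (neither it nor any descendant is in the conditioning set).
{S} satisfies the backdoor criterion.

Yes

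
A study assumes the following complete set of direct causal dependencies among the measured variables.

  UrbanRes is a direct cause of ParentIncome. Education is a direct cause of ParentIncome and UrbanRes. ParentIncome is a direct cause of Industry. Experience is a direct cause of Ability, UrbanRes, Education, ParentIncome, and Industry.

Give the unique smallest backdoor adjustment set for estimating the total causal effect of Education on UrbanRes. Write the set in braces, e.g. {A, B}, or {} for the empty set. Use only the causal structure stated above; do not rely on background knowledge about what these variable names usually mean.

Variables eligible for adjustment (non-descendants of Education, excluding Education and UrbanRes): {Ability, Experience}.
Backdoor paths from Education to UrbanRes:
  P1: Education <- Experience -> UrbanRes
  P2: Education <- Experience -> ParentIncome <- UrbanRes
  P3: Education <- Experience -> Industry <- ParentIncome <- UrbanRes
The empty set is not sufficient: P1 (Education <- Experience -> UrbanRes) has no collider blocking it and no conditioned non-collider, so it is open.
Try {Experience}:
  P1: blocked at fork node Experience ∈ conditioning set.
  P2: blocked at fork node Experience ∈ conditioning set.
  P3: blocked at fork node Experience ∈ conditioning set.
{Experience} contains no descendant of Education and blocks every backdoor path.
No other singleton works — e.g. {Ability} leaves P1 open — so {Experience} is the unique smallest valid adjustment set.

{Experience}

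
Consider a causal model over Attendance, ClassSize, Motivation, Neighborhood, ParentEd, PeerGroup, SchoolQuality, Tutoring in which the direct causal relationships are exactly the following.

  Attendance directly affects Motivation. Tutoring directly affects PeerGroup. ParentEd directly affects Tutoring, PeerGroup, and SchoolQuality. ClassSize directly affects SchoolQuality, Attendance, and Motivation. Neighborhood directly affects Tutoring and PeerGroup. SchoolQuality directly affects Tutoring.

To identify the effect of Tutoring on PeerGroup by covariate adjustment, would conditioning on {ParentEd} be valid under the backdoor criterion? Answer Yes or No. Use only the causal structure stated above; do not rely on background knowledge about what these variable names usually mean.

No

Backdoor paths from Tutoring to PeerGroup (paths whose first edge points into Tutoring):
  P1: Tutoring <- ParentEd -> PeerGroup
  P2: Tutoring <- Neighborhood -> PeerGroup
  P3: Tutoring <- SchoolQuality <- ParentEd -> PeerGroup
Condition 1 (no descendant of Tutoring in the set): holds — descendants of Tutoring are {PeerGroup}; none are in {ParentEd}.
Condition 2 (every backdoor path blocked by {ParentEd}):
  P1: blocked at fork node ParentEd ∈ conditioning set.
  P2: open — no interior node is in the conditioning set.
  P3: blocked at fork node ParentEd ∈ conditioning set.
{ParentEd} does not satisfy the backdoor criterion.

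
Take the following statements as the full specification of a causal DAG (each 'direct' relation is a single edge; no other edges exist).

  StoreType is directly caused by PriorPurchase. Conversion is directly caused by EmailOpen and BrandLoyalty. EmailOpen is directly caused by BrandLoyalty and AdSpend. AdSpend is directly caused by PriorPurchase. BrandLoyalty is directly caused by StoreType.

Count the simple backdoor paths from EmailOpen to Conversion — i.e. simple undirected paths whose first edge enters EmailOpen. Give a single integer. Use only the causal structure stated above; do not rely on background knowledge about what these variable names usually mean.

A backdoor path from EmailOpen to Conversion is any simple undirected path whose first edge points into EmailOpen (i.e. leaves EmailOpen via a parent).
Parents of EmailOpen: {AdSpend, BrandLoyalty}.
Enumerating:
  P1: EmailOpen <- AdSpend <- PriorPurchase -> StoreType -> BrandLoyalty -> Conversion
  P2: EmailOpen <- BrandLoyalty -> Conversion
That exhausts the simple backdoor paths. Count: 2.

2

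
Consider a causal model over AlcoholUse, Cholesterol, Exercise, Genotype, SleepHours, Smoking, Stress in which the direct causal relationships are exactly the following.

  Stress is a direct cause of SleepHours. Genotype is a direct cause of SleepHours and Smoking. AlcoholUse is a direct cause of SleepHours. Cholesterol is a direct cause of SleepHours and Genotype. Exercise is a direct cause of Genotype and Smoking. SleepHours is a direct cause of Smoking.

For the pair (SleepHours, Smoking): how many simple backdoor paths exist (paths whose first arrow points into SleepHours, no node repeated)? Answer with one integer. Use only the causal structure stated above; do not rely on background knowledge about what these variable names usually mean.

4

A backdoor path from SleepHours to Smoking is any simple undirected path whose first edge points into SleepHours (i.e. leaves SleepHours via a parent).
Parents of SleepHours: {AlcoholUse, Cholesterol, Genotype, Stress}.
Enumerating:
  P1: SleepHours <- Cholesterol -> Genotype <- Exercise -> Smoking
  P2: SleepHours <- Cholesterol -> Genotype -> Smoking
  P3: SleepHours <- Genotype <- Exercise -> Smoking
  P4: SleepHours <- Genotype -> Smoking
That exhausts the simple backdoor paths. Count: 4.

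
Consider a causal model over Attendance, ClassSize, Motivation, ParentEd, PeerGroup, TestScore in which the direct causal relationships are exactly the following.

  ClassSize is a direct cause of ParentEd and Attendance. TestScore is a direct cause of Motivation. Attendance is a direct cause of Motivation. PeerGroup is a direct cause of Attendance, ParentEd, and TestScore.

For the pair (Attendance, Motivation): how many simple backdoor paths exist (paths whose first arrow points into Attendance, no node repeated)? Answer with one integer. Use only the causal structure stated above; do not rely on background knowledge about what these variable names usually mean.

A backdoor path from Attendance to Motivation is any simple undirected path whose first edge points into Attendance (i.e. leaves Attendance via a parent).
Parents of Attendance: {ClassSize, PeerGroup}.
Enumerating:
  P1: Attendance <- PeerGroup -> TestScore -> Motivation
  P2: Attendance <- ClassSize -> ParentEd <- PeerGroup -> TestScore -> Motivation
That exhausts the simple backdoor paths. Count: 2.

2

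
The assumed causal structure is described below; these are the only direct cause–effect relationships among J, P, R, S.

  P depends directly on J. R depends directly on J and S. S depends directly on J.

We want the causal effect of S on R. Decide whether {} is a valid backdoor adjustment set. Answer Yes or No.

No

Backdoor paths from S to R (paths whose first edge points into S):
  P1: S <- J -> R
Condition 1 (no descendant of S in the set): holds — descendants of S are {R}; none are in {}.
Condition 2 (every backdoor path blocked by {}):
  P1: open — no interior node is in the conditioning set.
{} does not satisfy the backdoor criterion.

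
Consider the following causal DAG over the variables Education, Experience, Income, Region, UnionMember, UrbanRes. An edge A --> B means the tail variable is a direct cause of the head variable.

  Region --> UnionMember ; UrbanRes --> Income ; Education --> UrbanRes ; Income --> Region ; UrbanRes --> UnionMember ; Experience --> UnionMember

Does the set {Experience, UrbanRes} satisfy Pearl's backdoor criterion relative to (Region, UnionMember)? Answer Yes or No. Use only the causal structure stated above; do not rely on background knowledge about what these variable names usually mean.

Backdoor paths from Region to UnionMember (paths whose first edge points into Region):
  P1: Region <- Income <- UrbanRes -> UnionMember
Condition 1 (no descendant of Region in the set): holds — descendants of Region are {UnionMember}; none are in {Experience, UrbanRes}.
Condition 2 (every backdoor path blocked by {Experience, UrbanRes}):
  P1: blocked at fork node UrbanRes ∈ conditioning set.
{Experience, UrbanRes} satisfies the backdoor criterion.

Yes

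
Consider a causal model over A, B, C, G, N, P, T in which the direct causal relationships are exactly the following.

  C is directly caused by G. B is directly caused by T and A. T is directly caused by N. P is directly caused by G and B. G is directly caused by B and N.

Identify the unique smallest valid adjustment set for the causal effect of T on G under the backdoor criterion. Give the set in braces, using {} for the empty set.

Variables eligible for adjustment (non-descendants of T, excluding T and G): {A, N}.
Backdoor paths from T to G:
  P1: T <- N -> G
The empty set is not sufficient: P1 (T <- N -> G) has no collider blocking it and no conditioned non-collider, so it is open.
Try {N}:
  P1: blocked at fork node N ∈ conditioning set.
{N} contains no descendant of T and blocks every backdoor path.
No other singleton works — e.g. {A} leaves P1 open — so {N} is the unique smallest valid adjustment set.

{N}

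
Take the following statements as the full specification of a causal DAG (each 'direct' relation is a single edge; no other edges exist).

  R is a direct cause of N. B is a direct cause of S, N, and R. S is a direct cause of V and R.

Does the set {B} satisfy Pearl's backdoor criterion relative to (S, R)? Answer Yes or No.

Backdoor paths from S to R (paths whose first edge points into S):
  P1: S <- B -> R
  P2: S <- B -> N <- R
Condition 1 (no descendant of S in the set): holds — descendants of S are {N, R, V}; none are in {B}.
Condition 2 (every backdoor path blocked by {B}):
  P1: blocked at fork node B ∈ conditioning set.
  P2: blocked at fork node B ∈ conditioning set.
{B} satisfies the backdoor criterion.

Yes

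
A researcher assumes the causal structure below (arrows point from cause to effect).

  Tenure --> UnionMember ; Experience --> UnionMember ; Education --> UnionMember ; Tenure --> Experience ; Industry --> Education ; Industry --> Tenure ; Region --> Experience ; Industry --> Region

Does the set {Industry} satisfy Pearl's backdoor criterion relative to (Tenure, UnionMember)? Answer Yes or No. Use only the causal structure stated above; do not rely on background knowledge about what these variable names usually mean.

Backdoor paths from Tenure to UnionMember (paths whose first edge points into Tenure):
  P1: Tenure <- Industry -> Region -> Experience -> UnionMember
  P2: Tenure <- Industry -> Education -> UnionMember
Condition 1 (no descendant of Tenure in the set): holds — descendants of Tenure are {Experience, UnionMember}; none are in {Industry}.
Condition 2 (every backdoor path blocked by {Industry}):
  P1: blocked at fork node Industry ∈ conditioning set.
  P2: blocked at fork node Industry ∈ conditioning set.
{Industry} satisfies the backdoor criterion.

Yes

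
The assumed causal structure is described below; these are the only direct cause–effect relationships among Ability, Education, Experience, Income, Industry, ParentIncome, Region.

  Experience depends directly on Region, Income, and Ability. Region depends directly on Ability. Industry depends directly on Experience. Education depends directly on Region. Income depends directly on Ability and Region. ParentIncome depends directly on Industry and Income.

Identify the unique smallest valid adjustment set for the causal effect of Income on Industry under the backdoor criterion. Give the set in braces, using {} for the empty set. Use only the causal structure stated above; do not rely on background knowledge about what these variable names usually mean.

{Ability, Region}

Variables eligible for adjustment (non-descendants of Income, excluding Income and Industry): {Ability, Education, Region}.
Backdoor paths from Income to Industry:
  P1: Income <- Ability -> Region -> Experience -> Industry
  P2: Income <- Ability -> Experience -> Industry
  P3: Income <- Region <- Ability -> Experience -> Industry
  P4: Income <- Region -> Experience -> Industry
The empty set is not sufficient: P1 (Income <- Ability -> Region -> Experience -> Industry) has no collider blocking it and no conditioned non-collider, so it is open.
Try {Ability, Region}:
  P1: blocked at fork node Ability ∈ conditioning set.
  P2: blocked at fork node Ability ∈ conditioning set.
  P3: blocked at chain node Region ∈ conditioning set.
  P4: blocked at fork node Region ∈ conditioning set.
{Ability, Region} contains no descendant of Income and blocks every backdoor path.
Every element of {Ability, Region} is needed (dropping Ability leaves P2 open; dropping Region leaves P4 open), so no proper subset is valid.
Among all size-2 subsets of the eligible variables, only {Ability, Region} blocks every backdoor path, so it is the unique smallest valid adjustment set.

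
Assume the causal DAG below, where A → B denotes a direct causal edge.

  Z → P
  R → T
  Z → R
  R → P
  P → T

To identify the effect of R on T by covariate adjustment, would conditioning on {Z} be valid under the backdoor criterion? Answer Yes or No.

Backdoor paths from R to T (paths whose first edge points into R):
  P1: R <- Z -> P -> T
Condition 1 (no descendant of R in the set): holds — descendants of R are {P, T}; none are in {Z}.
Condition 2 (every backdoor path blocked by {Z}):
  P1: blocked at fork node Z ∈ conditioning set.
{Z} satisfies the backdoor criterion.

Yes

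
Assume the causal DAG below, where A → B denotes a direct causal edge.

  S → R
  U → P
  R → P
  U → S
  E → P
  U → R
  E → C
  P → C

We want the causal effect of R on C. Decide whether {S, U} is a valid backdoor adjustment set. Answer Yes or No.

Backdoor paths from R to C (paths whose first edge points into R):
  P1: R <- U -> P <- E -> C
  P2: R <- U -> P -> C
  P3: R <- S <- U -> P <- E -> C
  P4: R <- S <- U -> P -> C
Condition 1 (no descendant of R in the set): holds — descendants of R are {C, P}; none are in {S, U}.
Condition 2 (every backdoor path blocked by {S, U}):
  P1: blocked at fork node U ∈ conditioning set.
  P2: blocked at fork node U ∈ conditioning set.
  P3: blocked at chain node S ∈ conditioning set.
  P4: blocked at chain node S ∈ conditioning set.
{S, U} satisfies the backdoor criterion.

Yes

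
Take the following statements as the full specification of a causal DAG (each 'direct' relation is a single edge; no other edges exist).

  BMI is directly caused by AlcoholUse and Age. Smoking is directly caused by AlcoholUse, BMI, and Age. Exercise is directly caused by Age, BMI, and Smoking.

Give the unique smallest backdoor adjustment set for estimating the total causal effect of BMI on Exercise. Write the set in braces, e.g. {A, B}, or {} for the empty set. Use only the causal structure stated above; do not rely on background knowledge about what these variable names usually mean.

{Age, AlcoholUse}

Variables eligible for adjustment (non-descendants of BMI, excluding BMI and Exercise): {Age, AlcoholUse}.
Backdoor paths from BMI to Exercise:
  P1: BMI <- AlcoholUse -> Smoking <- Age -> Exercise
  P2: BMI <- AlcoholUse -> Smoking -> Exercise
  P3: BMI <- Age -> Smoking -> Exercise
  P4: BMI <- Age -> Exercise
The empty set is not sufficient: P2 (BMI <- AlcoholUse -> Smoking -> Exercise) has no collider blocking it and no conditioned non-collider, so it is open.
Try {Age, AlcoholUse}:
  P1: blocked at fork node AlcoholUse ∈ conditioning set.
  P2: blocked at fork node AlcoholUse ∈ conditioning set.
  P3: blocked at fork node Age ∈ conditioning set.
  P4: blocked at fork node Age ∈ conditioning set.
{Age, AlcoholUse} contains no descendant of BMI and blocks every backdoor path.
Every element of {Age, AlcoholUse} is needed (dropping Age leaves P3 open; dropping AlcoholUse leaves P2 open), so no proper subset is valid.
Among all size-2 subsets of the eligible variables, only {Age, AlcoholUse} blocks every backdoor path, so it is the unique smallest valid adjustment set.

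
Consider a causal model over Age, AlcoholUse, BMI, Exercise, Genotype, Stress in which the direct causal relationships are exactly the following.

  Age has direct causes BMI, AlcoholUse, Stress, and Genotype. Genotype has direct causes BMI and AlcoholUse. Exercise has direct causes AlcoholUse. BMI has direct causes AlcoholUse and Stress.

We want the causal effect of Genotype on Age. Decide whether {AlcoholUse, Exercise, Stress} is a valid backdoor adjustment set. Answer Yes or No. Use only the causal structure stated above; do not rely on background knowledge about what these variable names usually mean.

Backdoor paths from Genotype to Age (paths whose first edge points into Genotype):
  P1: Genotype <- AlcoholUse -> BMI <- Stress -> Age
  P2: Genotype <- AlcoholUse -> BMI -> Age
  P3: Genotype <- AlcoholUse -> Age
  P4: Genotype <- BMI <- AlcoholUse -> Age
  P5: Genotype <- BMI <- Stress -> Age
  P6: Genotype <- BMI -> Age
Condition 1 (no descendant of Genotype in the set): holds — descendants of Genotype are {Age}; none are in {AlcoholUse, Exercise, Stress}.
Condition 2 (every backdoor path blocked by {AlcoholUse, Exercise, Stress}):
  P1: blocked at fork node AlcoholUse ∈ conditioning set.
  P2: blocked at fork node AlcoholUse ∈ conditioning set.
  P3: blocked at fork node AlcoholUse ∈ conditioning set.
  P4: blocked at fork node AlcoholUse ∈ conditioning set.
  P5: blocked at fork node Stress ∈ conditioning set.
  P6: open — no interior node is in the conditioning set.
{AlcoholUse, Exercise, Stress} does not satisfy the backdoor criterion.

No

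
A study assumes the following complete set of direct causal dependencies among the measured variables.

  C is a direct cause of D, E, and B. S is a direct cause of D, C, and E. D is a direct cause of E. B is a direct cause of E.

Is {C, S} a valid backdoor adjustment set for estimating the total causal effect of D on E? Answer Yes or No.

Backdoor paths from D to E (paths whose first edge points into D):
  P1: D <- S -> C -> B -> E
  P2: D <- S -> C -> E
  P3: D <- S -> E
  P4: D <- C <- S -> E
  P5: D <- C -> B -> E
  P6: D <- C -> E
Condition 1 (no descendant of D in the set): holds — descendants of D are {E}; none are in {C, S}.
Condition 2 (every backdoor path blocked by {C, S}):
  P1: blocked at fork node S ∈ conditioning set.
  P2: blocked at fork node S ∈ conditioning set.
  P3: blocked at fork node S ∈ conditioning set.
  P4: blocked at chain node C ∈ conditioning set.
  P5: blocked at fork node C ∈ conditioning set.
  P6: blocked at fork node C ∈ conditioning set.
{C, S} satisfies the backdoor criterion.

Yes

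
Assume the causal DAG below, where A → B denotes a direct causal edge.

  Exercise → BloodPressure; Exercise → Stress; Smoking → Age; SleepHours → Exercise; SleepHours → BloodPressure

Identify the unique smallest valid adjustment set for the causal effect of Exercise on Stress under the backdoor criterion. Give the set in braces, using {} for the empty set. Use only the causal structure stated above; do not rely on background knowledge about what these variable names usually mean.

Variables eligible for adjustment (non-descendants of Exercise, excluding Exercise and Stress): {Age, SleepHours, Smoking}.
Backdoor paths from Exercise to Stress:
  (none)
With no backdoor paths the empty set already satisfies the criterion, and it is trivially minimal.

{}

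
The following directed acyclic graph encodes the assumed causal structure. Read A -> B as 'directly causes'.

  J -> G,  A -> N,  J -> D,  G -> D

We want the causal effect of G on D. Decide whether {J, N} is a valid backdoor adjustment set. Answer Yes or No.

Yes

Backdoor paths from G to D (paths whose first edge points into G):
  P1: G <- J -> D
Condition 1 (no descendant of G in the set): holds — descendants of G are {D}; none are in {J, N}.
Condition 2 (every backdoor path blocked by {J, N}):
  P1: blocked at fork node J ∈ conditioning set.
{J, N} satisfies the backdoor criterion.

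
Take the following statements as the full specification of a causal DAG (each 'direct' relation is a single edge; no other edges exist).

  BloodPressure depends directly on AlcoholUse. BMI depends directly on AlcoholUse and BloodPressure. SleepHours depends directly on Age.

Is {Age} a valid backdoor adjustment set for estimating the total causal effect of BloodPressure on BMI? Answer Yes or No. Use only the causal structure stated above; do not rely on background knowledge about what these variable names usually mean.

Backdoor paths from BloodPressure to BMI (paths whose first edge points into BloodPressure):
  P1: BloodPressure <- AlcoholUse -> BMI
Condition 1 (no descendant of BloodPressure in the set): holds — descendants of BloodPressure are {BMI}; none are in {Age}.
Condition 2 (every backdoor path blocked by {Age}):
  P1: open — no interior node is in the conditioning set.
{Age} does not satisfy the backdoor criterion.

No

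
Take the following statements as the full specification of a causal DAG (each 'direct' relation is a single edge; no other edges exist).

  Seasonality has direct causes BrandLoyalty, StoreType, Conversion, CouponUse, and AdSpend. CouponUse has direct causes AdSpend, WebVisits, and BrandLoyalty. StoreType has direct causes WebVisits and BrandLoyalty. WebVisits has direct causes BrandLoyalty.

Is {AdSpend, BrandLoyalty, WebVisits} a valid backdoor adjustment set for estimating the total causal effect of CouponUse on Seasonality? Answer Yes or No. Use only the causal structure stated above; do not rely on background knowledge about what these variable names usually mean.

Yes

Backdoor paths from CouponUse to Seasonality (paths whose first edge points into CouponUse):
  P1: CouponUse <- BrandLoyalty -> WebVisits -> StoreType -> Seasonality
  P2: CouponUse <- BrandLoyalty -> StoreType -> Seasonality
  P3: CouponUse <- BrandLoyalty -> Seasonality
  P4: CouponUse <- WebVisits <- BrandLoyalty -> StoreType -> Seasonality
  P5: CouponUse <- WebVisits <- BrandLoyalty -> Seasonality
  P6: CouponUse <- WebVisits -> StoreType <- BrandLoyalty -> Seasonality
  P7: CouponUse <- WebVisits -> StoreType -> Seasonality
  P8: CouponUse <- AdSpend -> Seasonality
Condition 1 (no descendant of CouponUse in the set): holds — descendants of CouponUse are {Seasonality}; none are in {AdSpend, BrandLoyalty, WebVisits}.
Condition 2 (every backdoor path blocked by {AdSpend, BrandLoyalty, WebVisits}):
  P1: blocked at fork node BrandLoyalty ∈ conditioning set.
  P2: blocked at fork node BrandLoyalty ∈ conditioning set.
  P3: blocked at fork node BrandLoyalty ∈ conditioning set.
  P4: blocked at chain node WebVisits ∈ conditioning set.
  P5: blocked at chain node WebVisits ∈ conditioning set.
  P6: blocked at fork node WebVisits ∈ conditioning set.
  P7: blocked at fork node WebVisits ∈ conditioning set.
  P8: blocked at fork node AdSpend ∈ conditioning set.
{AdSpend, BrandLoyalty, WebVisits} satisfies the backdoor criterion.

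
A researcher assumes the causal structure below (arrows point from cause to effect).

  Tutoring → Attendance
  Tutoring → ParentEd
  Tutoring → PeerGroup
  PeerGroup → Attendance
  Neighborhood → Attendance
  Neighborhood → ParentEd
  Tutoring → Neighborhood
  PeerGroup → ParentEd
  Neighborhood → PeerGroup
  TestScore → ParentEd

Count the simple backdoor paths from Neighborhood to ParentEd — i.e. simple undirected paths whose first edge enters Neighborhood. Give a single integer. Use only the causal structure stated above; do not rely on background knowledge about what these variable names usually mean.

3

A backdoor path from Neighborhood to ParentEd is any simple undirected path whose first edge points into Neighborhood (i.e. leaves Neighborhood via a parent).
Parents of Neighborhood: {Tutoring}.
Enumerating:
  P1: Neighborhood <- Tutoring -> PeerGroup -> ParentEd
  P2: Neighborhood <- Tutoring -> Attendance <- PeerGroup -> ParentEd
  P3: Neighborhood <- Tutoring -> ParentEd
That exhausts the simple backdoor paths. Count: 3.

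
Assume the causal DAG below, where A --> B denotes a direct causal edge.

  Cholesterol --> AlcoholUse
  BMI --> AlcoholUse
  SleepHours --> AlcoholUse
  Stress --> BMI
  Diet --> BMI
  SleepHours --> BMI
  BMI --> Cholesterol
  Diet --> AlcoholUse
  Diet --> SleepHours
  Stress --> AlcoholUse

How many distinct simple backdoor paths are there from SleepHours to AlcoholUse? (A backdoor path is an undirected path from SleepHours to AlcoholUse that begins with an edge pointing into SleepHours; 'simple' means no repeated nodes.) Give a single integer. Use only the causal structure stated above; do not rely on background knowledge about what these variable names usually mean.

4

A backdoor path from SleepHours to AlcoholUse is any simple undirected path whose first edge points into SleepHours (i.e. leaves SleepHours via a parent).
Parents of SleepHours: {Diet}.
Enumerating:
  P1: SleepHours <- Diet -> BMI <- Stress -> AlcoholUse
  P2: SleepHours <- Diet -> BMI -> Cholesterol -> AlcoholUse
  P3: SleepHours <- Diet -> BMI -> AlcoholUse
  P4: SleepHours <- Diet -> AlcoholUse
That exhausts the simple backdoor paths. Count: 4.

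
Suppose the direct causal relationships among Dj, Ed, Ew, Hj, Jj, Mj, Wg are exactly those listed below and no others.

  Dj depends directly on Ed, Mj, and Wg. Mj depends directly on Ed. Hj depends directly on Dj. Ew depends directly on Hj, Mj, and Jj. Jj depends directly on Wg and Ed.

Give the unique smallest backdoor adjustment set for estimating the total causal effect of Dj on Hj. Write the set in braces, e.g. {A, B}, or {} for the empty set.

{}

Variables eligible for adjustment (non-descendants of Dj, excluding Dj and Hj): {Ed, Jj, Mj, Wg}.
Backdoor paths from Dj to Hj:
  P1: Dj <- Ed -> Mj -> Ew <- Hj
  P2: Dj <- Ed -> Jj -> Ew <- Hj
  P3: Dj <- Mj <- Ed -> Jj -> Ew <- Hj
  P4: Dj <- Mj -> Ew <- Hj
  P5: Dj <- Wg -> Jj <- Ed -> Mj -> Ew <- Hj
  P6: Dj <- Wg -> Jj -> Ew <- Hj
Each backdoor path contains an unconditioned collider, so every path is already blocked with the empty conditioning set:
  P1: blocked at collider Ew (neither it nor any descendant is in the conditioning set).
  P2: blocked at collider Ew (neither it nor any descendant is in the conditioning set).
  P3: blocked at collider Ew (neither it nor any descendant is in the conditioning set).
  P4: blocked at collider Ew (neither it nor any descendant is in the conditioning set).
  P5: blocked at collider Jj (neither it nor any descendant is in the conditioning set).
  P6: blocked at collider Ew (neither it nor any descendant is in the conditioning set).
The empty set is therefore the unique smallest valid set.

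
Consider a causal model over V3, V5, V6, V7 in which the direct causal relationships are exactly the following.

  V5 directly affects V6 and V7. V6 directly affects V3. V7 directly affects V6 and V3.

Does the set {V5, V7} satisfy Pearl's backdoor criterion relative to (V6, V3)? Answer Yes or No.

Yes

Backdoor paths from V6 to V3 (paths whose first edge points into V6):
  P1: V6 <- V5 -> V7 -> V3
  P2: V6 <- V7 -> V3
Condition 1 (no descendant of V6 in the set): holds — descendants of V6 are {V3}; none are in {V5, V7}.
Condition 2 (every backdoor path blocked by {V5, V7}):
  P1: blocked at fork node V5 ∈ conditioning set.
  P2: blocked at fork node V7 ∈ conditioning set.
{V5, V7} satisfies the backdoor criterion.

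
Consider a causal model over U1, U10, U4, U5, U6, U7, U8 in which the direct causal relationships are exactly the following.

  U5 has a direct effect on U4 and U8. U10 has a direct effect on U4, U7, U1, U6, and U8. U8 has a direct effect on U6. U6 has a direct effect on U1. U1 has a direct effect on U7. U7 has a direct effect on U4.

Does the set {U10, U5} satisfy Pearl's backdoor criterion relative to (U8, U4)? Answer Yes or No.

Backdoor paths from U8 to U4 (paths whose first edge points into U8):
  P1: U8 <- U10 -> U6 -> U1 -> U7 -> U4
  P2: U8 <- U10 -> U1 -> U7 -> U4
  P3: U8 <- U10 -> U7 -> U4
  P4: U8 <- U10 -> U4
  P5: U8 <- U5 -> U4
Condition 1 (no descendant of U8 in the set): holds — descendants of U8 are {U1, U4, U6, U7}; none are in {U10, U5}.
Condition 2 (every backdoor path blocked by {U10, U5}):
  P1: blocked at fork node U10 ∈ conditioning set.
  P2: blocked at fork node U10 ∈ conditioning set.
  P3: blocked at fork node U10 ∈ conditioning set.
  P4: blocked at fork node U10 ∈ conditioning set.
  P5: blocked at fork node U5 ∈ conditioning set.
{U10, U5} satisfies the backdoor criterion.

Yes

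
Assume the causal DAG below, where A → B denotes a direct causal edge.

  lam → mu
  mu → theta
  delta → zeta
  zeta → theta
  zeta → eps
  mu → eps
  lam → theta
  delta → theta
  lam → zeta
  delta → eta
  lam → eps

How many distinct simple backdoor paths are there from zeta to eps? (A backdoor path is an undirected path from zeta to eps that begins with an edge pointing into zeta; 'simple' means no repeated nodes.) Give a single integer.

7

A backdoor path from zeta to eps is any simple undirected path whose first edge points into zeta (i.e. leaves zeta via a parent).
Parents of zeta: {delta, lam}.
Enumerating:
  P1: zeta <- lam -> mu -> eps
  P2: zeta <- lam -> eps
  P3: zeta <- lam -> theta <- mu -> eps
  P4: zeta <- delta -> theta <- lam -> mu -> eps
  P5: zeta <- delta -> theta <- lam -> eps
  P6: zeta <- delta -> theta <- mu <- lam -> eps
  P7: zeta <- delta -> theta <- mu -> eps
That exhausts the simple backdoor paths. Count: 7.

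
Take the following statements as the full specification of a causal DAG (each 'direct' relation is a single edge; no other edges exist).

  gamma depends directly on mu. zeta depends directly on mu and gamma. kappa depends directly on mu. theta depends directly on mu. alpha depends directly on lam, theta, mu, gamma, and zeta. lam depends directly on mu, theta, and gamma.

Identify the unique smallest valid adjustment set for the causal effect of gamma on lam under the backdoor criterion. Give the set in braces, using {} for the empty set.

{mu}

Variables eligible for adjustment (non-descendants of gamma, excluding gamma and lam): {kappa, mu, theta}.
Backdoor paths from gamma to lam:
  P1: gamma <- mu -> theta -> lam
  P2: gamma <- mu -> theta -> alpha <- lam
  P3: gamma <- mu -> lam
  P4: gamma <- mu -> zeta -> alpha <- theta -> lam
  P5: gamma <- mu -> zeta -> alpha <- lam
  P6: gamma <- mu -> alpha <- theta -> lam
  P7: gamma <- mu -> alpha <- lam
The empty set is not sufficient: P1 (gamma <- mu -> theta -> lam) has no collider blocking it and no conditioned non-collider, so it is open.
Try {mu}:
  P1: blocked at fork node mu ∈ conditioning set.
  P2: blocked at fork node mu ∈ conditioning set.
  P3: blocked at fork node mu ∈ conditioning set.
  P4: blocked at fork node mu ∈ conditioning set.
  P5: blocked at fork node mu ∈ conditioning set.
  P6: blocked at fork node mu ∈ conditioning set.
  P7: blocked at fork node mu ∈ conditioning set.
{mu} contains no descendant of gamma and blocks every backdoor path.
No other singleton works — e.g. {theta} leaves P3 open — so {mu} is the unique smallest valid adjustment set.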